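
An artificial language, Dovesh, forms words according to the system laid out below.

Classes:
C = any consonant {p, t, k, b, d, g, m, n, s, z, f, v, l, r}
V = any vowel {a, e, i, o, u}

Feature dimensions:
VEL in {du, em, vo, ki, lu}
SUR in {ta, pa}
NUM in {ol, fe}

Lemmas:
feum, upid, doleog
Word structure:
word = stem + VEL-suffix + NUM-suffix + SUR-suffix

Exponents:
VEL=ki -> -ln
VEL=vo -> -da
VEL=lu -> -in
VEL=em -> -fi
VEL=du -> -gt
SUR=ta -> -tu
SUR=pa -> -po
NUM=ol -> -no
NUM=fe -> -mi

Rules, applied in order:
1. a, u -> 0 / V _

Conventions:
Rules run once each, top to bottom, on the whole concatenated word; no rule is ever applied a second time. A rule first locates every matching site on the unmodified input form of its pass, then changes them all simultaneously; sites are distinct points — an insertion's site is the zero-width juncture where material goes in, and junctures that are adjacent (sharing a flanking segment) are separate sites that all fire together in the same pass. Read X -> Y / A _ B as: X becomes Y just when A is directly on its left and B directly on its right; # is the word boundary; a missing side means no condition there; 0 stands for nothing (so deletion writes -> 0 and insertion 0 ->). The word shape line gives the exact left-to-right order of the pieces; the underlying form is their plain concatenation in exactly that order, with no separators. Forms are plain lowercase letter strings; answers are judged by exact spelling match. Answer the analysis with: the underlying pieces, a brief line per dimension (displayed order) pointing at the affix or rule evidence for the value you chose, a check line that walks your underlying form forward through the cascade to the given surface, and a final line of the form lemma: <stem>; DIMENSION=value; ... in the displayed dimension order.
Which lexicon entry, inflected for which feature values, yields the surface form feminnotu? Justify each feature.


underlying: feum-in-no-tu
VEL=lu - signalled by the affix -in
SUR=ta - signalled by the affix -tu
NUM=ol - signalled by the affix -no
check: feuminnotu -> feminnotu
lemma: feum; VEL=lu; SUR=ta; NUM=ol


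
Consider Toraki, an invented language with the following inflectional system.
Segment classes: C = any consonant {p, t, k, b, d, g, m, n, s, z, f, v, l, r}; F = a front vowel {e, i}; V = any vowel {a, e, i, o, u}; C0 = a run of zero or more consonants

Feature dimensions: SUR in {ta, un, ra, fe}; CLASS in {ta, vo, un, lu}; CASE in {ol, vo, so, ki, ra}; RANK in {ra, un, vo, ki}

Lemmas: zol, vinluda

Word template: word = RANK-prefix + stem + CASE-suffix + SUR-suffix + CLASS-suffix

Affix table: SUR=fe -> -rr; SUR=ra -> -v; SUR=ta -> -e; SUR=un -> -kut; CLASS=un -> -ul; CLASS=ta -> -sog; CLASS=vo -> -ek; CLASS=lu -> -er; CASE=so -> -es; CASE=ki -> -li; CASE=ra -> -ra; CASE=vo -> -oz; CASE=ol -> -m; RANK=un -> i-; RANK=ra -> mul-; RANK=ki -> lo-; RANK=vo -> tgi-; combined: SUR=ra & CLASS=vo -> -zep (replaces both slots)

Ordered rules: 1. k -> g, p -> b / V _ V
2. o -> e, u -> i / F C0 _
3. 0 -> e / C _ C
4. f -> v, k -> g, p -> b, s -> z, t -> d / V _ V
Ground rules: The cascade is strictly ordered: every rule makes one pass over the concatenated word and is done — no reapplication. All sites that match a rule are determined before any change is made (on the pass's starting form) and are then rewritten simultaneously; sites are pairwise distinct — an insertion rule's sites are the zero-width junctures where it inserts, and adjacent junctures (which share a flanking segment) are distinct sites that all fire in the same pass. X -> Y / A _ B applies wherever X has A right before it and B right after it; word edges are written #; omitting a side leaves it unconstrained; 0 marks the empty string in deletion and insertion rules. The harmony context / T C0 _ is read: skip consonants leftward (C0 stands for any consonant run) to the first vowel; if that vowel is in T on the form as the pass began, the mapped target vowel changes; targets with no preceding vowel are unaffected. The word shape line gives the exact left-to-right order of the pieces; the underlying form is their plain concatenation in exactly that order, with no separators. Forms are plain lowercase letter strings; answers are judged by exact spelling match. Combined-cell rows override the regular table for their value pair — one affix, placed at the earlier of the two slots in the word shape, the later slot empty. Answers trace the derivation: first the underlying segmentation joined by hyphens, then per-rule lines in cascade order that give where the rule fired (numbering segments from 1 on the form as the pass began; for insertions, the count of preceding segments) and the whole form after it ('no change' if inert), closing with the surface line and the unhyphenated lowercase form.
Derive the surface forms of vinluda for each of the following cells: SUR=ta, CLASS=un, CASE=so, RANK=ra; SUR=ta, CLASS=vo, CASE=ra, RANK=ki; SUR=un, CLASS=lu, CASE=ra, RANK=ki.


cell SUR=ta, CLASS=un, CASE=so, RANK=ra:
underlying: mul-vinluda-es-e-ul
1. k -> g, p -> b / V _ V: no change
2. o -> e, u -> i / F C0 _: fires at position(s) 8, 14: mulvinlidaeseil
3. 0 -> e / C _ C: inserts after position(s) 3, 6: mulevinelidaeseil
4. f -> v, k -> g, p -> b, s -> z, t -> d / V _ V: fires at position(s) 14: mulevinelidaezeil
surface: mulevinelidaezeil

cell SUR=ta, CLASS=vo, CASE=ra, RANK=ki:
underlying: lo-vinluda-ra-e-ek
1. k -> g, p -> b / V _ V: no change
2. o -> e, u -> i / F C0 _: fires at position(s) 7: lovinlidaraeek
3. 0 -> e / C _ C: inserts after position(s) 5: lovinelidaraeek
4. f -> v, k -> g, p -> b, s -> z, t -> d / V _ V: no change
surface: lovinelidaraeek

cell SUR=un, CLASS=lu, CASE=ra, RANK=ki:
underlying: lo-vinluda-ra-kut-er
1. k -> g, p -> b / V _ V: fires at position(s) 12: lovinludaraguter
2. o -> e, u -> i / F C0 _: fires at position(s) 7: lovinlidaraguter
3. 0 -> e / C _ C: inserts after position(s) 5: lovinelidaraguter
4. f -> v, k -> g, p -> b, s -> z, t -> d / V _ V: fires at position(s) 15: lovinelidaraguder
surface: lovinelidaraguder


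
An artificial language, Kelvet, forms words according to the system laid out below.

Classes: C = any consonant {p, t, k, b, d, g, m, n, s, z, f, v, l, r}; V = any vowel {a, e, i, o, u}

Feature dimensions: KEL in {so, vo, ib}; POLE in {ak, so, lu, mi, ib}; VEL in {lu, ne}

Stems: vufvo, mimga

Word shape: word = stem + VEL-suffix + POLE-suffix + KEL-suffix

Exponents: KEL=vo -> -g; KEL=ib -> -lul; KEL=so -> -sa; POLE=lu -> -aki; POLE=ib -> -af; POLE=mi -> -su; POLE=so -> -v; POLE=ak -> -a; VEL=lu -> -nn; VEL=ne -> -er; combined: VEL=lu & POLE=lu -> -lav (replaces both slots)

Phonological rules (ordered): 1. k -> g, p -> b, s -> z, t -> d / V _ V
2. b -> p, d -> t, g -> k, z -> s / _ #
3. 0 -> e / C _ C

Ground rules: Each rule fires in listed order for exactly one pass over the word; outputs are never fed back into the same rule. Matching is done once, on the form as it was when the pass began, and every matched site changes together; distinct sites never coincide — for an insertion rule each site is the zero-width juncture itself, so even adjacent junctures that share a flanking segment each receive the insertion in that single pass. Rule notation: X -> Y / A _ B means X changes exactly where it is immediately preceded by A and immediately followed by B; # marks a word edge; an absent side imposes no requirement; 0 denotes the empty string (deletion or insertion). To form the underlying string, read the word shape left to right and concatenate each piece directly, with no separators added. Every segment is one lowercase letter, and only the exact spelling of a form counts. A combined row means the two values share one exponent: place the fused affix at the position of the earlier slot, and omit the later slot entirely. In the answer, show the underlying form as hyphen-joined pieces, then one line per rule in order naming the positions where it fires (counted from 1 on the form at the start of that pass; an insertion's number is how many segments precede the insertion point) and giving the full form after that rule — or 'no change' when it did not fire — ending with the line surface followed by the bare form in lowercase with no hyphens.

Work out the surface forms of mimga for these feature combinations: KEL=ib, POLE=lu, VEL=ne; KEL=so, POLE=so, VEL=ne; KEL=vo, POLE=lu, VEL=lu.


cell KEL=ib, POLE=lu, VEL=ne:
underlying: mimga-er-aki-lul
1. k -> g, p -> b, s -> z, t -> d / V _ V: fires at position(s) 9: mimgaeragilul
2. b -> p, d -> t, g -> k, z -> s / _ #: no change
3. 0 -> e / C _ C: inserts after position(s) 3: mimegaeragilul
surface: mimegaeragilul

cell KEL=so, POLE=so, VEL=ne:
underlying: mimga-er-v-sa
1. k -> g, p -> b, s -> z, t -> d / V _ V: no change
2. b -> p, d -> t, g -> k, z -> s / _ #: no change
3. 0 -> e / C _ C: inserts after position(s) 3, 7, 8: mimegaerevesa
surface: mimegaerevesa

cell KEL=vo, POLE=lu, VEL=lu:
underlying: mimga-lav-g
1. k -> g, p -> b, s -> z, t -> d / V _ V: no change
2. b -> p, d -> t, g -> k, z -> s / _ #: fires at position(s) 9: mimgalavk
3. 0 -> e / C _ C: inserts after position(s) 3, 8: mimegalavek
surface: mimegalavek


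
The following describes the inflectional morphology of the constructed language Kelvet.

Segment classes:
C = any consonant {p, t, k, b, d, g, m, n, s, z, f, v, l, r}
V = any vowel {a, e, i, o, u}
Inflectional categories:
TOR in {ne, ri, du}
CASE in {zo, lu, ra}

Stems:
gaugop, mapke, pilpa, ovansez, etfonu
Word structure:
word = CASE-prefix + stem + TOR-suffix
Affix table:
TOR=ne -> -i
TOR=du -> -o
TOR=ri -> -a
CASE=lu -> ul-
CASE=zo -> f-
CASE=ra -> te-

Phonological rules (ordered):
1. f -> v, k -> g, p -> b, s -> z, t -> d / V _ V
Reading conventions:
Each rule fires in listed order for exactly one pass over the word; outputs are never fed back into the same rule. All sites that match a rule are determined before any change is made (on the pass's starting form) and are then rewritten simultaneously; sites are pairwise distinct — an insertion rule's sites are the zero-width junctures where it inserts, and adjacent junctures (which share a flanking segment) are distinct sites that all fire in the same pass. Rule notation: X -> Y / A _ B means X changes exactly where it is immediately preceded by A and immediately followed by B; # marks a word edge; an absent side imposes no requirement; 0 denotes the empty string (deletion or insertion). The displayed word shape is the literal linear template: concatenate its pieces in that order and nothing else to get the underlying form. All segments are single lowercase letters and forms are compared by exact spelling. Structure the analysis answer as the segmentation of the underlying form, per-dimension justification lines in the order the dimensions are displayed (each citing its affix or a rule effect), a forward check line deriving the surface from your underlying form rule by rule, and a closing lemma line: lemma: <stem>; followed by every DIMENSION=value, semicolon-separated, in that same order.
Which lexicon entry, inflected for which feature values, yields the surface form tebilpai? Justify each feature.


underlying: te-pilpa-i
TOR=ne - signalled by the affix -i
CASE=ra - signalled by the affix te-
check: tepilpai -> tebilpai
lemma: pilpa; TOR=ne; CASE=ra


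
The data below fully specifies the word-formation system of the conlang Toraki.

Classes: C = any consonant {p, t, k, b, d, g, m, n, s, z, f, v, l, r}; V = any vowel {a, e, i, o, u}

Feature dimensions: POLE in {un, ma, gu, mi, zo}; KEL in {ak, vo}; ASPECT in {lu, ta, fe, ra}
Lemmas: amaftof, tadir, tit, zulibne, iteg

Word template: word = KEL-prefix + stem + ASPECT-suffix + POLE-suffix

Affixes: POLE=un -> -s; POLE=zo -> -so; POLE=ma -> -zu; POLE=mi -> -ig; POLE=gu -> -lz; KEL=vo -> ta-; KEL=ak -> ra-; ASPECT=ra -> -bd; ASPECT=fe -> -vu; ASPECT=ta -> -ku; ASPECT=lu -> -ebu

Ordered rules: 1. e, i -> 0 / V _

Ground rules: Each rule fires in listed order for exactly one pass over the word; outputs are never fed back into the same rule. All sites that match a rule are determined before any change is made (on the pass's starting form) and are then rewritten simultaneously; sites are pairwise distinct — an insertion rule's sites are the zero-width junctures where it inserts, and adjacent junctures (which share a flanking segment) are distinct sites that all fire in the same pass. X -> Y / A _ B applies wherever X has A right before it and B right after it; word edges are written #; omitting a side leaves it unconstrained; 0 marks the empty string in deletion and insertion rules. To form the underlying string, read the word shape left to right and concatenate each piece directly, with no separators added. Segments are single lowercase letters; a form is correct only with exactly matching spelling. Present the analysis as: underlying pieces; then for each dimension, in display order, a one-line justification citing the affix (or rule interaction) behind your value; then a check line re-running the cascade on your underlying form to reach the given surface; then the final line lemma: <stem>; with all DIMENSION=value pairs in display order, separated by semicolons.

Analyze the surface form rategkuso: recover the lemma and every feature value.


underlying: ra-iteg-ku-so
POLE=zo - signalled by the affix -so
KEL=ak - signalled by the affix ra-
ASPECT=ta - signalled by the affix -ku
check: raitegkuso -> rategkuso
lemma: iteg; POLE=zo; KEL=ak; ASPECT=ta


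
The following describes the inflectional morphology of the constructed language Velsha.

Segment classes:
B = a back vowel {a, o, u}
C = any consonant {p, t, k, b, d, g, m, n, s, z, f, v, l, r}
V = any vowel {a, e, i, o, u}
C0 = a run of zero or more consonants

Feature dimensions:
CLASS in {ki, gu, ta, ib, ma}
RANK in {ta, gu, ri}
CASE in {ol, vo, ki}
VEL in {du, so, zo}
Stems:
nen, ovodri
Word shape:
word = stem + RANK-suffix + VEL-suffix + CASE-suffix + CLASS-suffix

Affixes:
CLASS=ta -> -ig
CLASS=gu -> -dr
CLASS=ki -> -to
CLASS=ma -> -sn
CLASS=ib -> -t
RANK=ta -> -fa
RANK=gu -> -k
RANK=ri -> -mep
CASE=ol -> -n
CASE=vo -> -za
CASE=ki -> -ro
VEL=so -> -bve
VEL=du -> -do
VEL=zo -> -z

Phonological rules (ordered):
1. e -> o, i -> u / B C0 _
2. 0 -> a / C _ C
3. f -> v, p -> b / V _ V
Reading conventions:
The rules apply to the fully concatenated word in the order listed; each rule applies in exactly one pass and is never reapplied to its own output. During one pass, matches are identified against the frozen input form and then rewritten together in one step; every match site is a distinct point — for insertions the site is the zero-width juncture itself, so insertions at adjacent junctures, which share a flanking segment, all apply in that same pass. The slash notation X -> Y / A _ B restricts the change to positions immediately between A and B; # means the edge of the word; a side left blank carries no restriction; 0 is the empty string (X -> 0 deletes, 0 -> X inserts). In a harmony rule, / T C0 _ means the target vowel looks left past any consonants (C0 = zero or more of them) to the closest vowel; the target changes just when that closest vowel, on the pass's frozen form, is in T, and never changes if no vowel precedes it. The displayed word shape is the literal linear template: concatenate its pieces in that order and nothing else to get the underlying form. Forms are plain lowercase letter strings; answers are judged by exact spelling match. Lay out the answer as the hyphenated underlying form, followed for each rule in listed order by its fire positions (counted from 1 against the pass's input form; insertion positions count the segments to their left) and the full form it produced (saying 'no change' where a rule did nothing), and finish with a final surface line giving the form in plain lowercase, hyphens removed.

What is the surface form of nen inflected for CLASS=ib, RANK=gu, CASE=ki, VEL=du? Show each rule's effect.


underlying: nen-k-do-ro-t
1. e -> o, i -> u / B C0 _: no change
2. 0 -> a / C _ C: inserts after position(s) 3, 4: nenakadorot
3. f -> v, p -> b / V _ V: no change
surface: nenakadorot


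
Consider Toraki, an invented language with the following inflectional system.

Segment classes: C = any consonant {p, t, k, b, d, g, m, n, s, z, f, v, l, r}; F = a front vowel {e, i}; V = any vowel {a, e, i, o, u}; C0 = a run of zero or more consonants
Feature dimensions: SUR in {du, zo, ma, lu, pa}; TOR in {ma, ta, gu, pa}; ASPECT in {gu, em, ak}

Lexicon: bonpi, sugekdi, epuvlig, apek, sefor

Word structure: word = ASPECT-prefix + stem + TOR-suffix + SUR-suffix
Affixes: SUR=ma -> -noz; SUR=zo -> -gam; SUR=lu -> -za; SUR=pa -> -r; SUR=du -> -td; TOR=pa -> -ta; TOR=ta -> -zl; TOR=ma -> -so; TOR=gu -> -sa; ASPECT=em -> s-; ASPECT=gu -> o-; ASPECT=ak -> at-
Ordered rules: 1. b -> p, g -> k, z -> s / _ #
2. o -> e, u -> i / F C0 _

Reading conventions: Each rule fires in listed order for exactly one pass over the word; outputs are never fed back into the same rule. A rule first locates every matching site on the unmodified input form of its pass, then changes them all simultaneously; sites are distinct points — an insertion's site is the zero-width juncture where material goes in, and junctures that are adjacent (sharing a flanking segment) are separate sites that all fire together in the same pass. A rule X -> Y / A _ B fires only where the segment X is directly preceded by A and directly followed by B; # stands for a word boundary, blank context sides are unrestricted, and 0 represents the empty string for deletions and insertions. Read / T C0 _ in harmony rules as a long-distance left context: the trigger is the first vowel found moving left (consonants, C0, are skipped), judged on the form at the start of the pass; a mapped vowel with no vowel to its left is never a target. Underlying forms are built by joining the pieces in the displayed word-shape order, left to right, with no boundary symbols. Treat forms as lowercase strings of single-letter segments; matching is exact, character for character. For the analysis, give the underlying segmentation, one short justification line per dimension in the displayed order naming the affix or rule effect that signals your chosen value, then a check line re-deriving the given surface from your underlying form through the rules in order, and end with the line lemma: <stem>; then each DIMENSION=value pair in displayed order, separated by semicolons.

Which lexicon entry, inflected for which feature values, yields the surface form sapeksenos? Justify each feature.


underlying: s-apek-so-noz
SUR=ma - signalled by the affix -noz
TOR=ma - signalled by the affix -so
ASPECT=em - signalled by the affix s-
check: sapeksonoz -> sapeksonos -> sapeksenos
lemma: apek; SUR=ma; TOR=ma; ASPECT=em


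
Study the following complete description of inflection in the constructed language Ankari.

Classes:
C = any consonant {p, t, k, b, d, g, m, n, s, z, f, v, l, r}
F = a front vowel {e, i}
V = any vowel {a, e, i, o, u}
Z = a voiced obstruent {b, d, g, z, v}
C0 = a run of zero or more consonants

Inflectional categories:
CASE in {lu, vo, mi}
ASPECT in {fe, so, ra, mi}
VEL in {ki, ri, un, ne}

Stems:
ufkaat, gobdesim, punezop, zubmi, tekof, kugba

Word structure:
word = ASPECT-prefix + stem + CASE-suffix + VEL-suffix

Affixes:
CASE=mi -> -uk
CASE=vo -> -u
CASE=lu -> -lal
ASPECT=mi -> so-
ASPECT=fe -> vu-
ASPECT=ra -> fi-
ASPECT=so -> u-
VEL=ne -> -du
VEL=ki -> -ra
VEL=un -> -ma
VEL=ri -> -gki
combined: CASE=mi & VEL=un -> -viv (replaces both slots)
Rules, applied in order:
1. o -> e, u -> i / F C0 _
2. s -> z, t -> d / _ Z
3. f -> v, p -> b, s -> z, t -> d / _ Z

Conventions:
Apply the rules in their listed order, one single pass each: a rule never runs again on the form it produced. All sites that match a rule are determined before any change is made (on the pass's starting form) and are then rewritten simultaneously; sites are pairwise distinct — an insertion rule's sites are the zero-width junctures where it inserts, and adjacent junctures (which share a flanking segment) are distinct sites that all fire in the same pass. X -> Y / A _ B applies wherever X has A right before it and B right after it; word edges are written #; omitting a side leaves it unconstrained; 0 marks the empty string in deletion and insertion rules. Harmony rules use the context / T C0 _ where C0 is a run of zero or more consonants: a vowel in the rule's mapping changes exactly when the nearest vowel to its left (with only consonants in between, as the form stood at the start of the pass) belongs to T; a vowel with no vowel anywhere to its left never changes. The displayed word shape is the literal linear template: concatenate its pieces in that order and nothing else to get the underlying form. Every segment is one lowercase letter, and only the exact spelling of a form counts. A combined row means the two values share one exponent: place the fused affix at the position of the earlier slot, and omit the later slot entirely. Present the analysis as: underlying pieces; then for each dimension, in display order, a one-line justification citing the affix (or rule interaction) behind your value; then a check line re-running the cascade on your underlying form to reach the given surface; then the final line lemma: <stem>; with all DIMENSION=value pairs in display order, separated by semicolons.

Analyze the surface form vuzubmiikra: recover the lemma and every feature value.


underlying: vu-zubmi-uk-ra
CASE=mi - signalled by the affix -uk
ASPECT=fe - signalled by the affix vu-
VEL=ki - signalled by the affix -ra
check: vuzubmiukra -> vuzubmiikra -> vuzubmiikra -> vuzubmiikra
lemma: zubmi; CASE=mi; ASPECT=fe; VEL=ki


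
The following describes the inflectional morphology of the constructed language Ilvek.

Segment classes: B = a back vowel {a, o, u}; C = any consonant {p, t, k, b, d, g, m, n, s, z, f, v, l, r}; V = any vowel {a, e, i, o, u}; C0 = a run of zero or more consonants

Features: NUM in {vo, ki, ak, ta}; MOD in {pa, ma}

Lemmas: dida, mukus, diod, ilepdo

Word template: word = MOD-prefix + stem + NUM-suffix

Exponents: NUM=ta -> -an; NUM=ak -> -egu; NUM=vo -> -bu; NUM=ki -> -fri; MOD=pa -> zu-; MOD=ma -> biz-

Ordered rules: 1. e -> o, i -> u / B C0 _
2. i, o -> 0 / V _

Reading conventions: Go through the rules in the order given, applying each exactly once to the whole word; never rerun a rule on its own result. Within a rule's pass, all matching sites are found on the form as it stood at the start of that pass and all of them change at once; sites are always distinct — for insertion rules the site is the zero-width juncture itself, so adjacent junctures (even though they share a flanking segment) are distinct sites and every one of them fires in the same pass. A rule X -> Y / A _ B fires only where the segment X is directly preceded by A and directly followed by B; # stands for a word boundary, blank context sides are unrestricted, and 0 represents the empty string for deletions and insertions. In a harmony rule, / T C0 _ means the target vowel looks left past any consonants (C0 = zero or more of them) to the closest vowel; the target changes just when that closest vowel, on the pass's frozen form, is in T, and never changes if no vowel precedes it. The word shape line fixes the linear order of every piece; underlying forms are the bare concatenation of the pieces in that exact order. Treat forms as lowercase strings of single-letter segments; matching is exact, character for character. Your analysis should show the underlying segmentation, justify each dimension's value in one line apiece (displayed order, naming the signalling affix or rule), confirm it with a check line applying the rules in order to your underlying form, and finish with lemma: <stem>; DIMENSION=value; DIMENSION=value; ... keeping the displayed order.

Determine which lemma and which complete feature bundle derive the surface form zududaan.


underlying: zu-dida-an
NUM=ta - signalled by the affix -an
MOD=pa - signalled by the affix zu-
check: zudidaan -> zududaan -> zududaan
lemma: dida; NUM=ta; MOD=pa


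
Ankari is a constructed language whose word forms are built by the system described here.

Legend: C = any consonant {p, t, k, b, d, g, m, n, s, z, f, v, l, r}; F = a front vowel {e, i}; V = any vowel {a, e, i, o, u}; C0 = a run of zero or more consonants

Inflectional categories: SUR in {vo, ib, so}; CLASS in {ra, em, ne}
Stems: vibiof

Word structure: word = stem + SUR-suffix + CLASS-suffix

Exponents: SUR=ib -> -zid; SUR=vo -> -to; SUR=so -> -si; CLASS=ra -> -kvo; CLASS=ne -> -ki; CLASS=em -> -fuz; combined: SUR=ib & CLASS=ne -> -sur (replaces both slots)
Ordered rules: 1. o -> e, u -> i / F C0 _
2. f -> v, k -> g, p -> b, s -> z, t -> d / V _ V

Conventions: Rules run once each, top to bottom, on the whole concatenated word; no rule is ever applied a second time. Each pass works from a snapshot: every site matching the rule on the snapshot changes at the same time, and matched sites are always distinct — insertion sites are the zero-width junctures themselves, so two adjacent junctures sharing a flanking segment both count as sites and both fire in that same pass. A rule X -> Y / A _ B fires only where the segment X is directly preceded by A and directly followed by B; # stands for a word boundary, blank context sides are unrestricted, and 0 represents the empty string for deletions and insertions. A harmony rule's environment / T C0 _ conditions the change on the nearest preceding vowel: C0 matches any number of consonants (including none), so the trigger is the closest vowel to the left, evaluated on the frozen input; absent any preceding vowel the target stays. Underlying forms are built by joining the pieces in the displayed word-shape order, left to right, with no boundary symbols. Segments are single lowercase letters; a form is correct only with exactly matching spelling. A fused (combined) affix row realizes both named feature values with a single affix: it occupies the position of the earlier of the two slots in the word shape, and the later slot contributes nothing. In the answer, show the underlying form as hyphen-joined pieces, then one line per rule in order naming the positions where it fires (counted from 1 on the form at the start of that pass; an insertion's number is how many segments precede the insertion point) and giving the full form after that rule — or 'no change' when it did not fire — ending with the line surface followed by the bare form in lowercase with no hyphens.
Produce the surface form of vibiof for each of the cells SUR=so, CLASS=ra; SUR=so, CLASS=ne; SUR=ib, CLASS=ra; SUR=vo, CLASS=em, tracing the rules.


cell SUR=so, CLASS=ra:
underlying: vibiof-si-kvo
1. o -> e, u -> i / F C0 _: fires at position(s) 5, 11: vibiefsikve
2. f -> v, k -> g, p -> b, s -> z, t -> d / V _ V: no change
surface: vibiefsikve

cell SUR=so, CLASS=ne:
underlying: vibiof-si-ki
1. o -> e, u -> i / F C0 _: fires at position(s) 5: vibiefsiki
2. f -> v, k -> g, p -> b, s -> z, t -> d / V _ V: fires at position(s) 9: vibiefsigi
surface: vibiefsigi

cell SUR=ib, CLASS=ra:
underlying: vibiof-zid-kvo
1. o -> e, u -> i / F C0 _: fires at position(s) 5, 12: vibiefzidkve
2. f -> v, k -> g, p -> b, s -> z, t -> d / V _ V: no change
surface: vibiefzidkve

cell SUR=vo, CLASS=em:
underlying: vibiof-to-fuz
1. o -> e, u -> i / F C0 _: fires at position(s) 5: vibieftofuz
2. f -> v, k -> g, p -> b, s -> z, t -> d / V _ V: fires at position(s) 9: vibieftovuz
surface: vibieftovuz


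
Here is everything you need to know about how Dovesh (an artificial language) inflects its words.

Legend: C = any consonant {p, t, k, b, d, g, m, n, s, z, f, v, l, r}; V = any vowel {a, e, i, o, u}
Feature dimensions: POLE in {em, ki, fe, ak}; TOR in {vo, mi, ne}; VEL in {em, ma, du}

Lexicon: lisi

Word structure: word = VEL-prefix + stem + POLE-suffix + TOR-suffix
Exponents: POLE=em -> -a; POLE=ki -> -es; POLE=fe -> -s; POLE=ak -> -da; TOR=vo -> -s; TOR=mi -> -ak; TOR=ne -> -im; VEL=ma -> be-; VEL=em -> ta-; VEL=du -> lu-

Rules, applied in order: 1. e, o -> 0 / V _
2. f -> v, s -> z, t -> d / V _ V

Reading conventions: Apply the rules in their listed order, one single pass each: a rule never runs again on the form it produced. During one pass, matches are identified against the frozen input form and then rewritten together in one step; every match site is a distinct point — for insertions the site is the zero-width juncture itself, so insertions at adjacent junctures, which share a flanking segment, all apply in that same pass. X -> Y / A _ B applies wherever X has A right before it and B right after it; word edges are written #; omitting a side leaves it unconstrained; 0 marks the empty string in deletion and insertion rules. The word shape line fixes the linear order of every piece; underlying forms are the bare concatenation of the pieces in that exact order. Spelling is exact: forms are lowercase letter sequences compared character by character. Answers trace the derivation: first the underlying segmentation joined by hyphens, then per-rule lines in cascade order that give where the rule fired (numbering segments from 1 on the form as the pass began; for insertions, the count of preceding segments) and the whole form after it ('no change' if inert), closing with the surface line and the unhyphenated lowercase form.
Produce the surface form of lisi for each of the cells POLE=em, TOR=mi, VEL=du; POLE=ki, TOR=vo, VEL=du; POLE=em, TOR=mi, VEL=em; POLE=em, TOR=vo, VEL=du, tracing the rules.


cell POLE=em, TOR=mi, VEL=du:
underlying: lu-lisi-a-ak
1. e, o -> 0 / V _: no change
2. f -> v, s -> z, t -> d / V _ V: fires at position(s) 5: luliziaak
surface: luliziaak

cell POLE=ki, TOR=vo, VEL=du:
underlying: lu-lisi-es-s
1. e, o -> 0 / V _: fires at position(s) 7: lulisiss
2. f -> v, s -> z, t -> d / V _ V: fires at position(s) 5: luliziss
surface: luliziss

cell POLE=em, TOR=mi, VEL=em:
underlying: ta-lisi-a-ak
1. e, o -> 0 / V _: no change
2. f -> v, s -> z, t -> d / V _ V: fires at position(s) 5: taliziaak
surface: taliziaak

cell POLE=em, TOR=vo, VEL=du:
underlying: lu-lisi-a-s
1. e, o -> 0 / V _: no change
2. f -> v, s -> z, t -> d / V _ V: fires at position(s) 5: lulizias
surface: lulizias


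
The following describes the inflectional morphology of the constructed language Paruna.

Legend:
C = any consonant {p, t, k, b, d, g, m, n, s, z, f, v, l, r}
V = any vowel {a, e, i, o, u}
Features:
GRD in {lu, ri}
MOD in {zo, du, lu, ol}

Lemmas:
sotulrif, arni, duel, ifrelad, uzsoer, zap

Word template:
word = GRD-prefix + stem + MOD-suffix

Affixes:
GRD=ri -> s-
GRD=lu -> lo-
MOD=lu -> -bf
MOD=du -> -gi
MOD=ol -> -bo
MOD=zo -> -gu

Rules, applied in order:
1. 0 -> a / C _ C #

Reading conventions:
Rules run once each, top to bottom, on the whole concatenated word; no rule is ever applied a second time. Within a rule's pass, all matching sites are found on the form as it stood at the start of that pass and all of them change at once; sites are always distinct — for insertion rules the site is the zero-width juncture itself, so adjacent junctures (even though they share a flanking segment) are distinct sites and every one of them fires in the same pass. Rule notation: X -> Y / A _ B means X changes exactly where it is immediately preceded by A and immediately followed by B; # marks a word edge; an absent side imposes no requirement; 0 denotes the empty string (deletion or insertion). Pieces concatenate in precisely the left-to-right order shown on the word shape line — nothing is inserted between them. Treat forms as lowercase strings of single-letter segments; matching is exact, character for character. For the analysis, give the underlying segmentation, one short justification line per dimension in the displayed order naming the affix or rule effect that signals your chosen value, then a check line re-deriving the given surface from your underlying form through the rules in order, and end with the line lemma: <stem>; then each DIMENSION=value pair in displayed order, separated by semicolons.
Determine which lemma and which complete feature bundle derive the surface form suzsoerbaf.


underlying: s-uzsoer-bf
GRD=ri - signalled by the affix s-
MOD=lu - signalled by the affix -bf
check: suzsoerbf -> suzsoerbaf
lemma: uzsoer; GRD=ri; MOD=lu


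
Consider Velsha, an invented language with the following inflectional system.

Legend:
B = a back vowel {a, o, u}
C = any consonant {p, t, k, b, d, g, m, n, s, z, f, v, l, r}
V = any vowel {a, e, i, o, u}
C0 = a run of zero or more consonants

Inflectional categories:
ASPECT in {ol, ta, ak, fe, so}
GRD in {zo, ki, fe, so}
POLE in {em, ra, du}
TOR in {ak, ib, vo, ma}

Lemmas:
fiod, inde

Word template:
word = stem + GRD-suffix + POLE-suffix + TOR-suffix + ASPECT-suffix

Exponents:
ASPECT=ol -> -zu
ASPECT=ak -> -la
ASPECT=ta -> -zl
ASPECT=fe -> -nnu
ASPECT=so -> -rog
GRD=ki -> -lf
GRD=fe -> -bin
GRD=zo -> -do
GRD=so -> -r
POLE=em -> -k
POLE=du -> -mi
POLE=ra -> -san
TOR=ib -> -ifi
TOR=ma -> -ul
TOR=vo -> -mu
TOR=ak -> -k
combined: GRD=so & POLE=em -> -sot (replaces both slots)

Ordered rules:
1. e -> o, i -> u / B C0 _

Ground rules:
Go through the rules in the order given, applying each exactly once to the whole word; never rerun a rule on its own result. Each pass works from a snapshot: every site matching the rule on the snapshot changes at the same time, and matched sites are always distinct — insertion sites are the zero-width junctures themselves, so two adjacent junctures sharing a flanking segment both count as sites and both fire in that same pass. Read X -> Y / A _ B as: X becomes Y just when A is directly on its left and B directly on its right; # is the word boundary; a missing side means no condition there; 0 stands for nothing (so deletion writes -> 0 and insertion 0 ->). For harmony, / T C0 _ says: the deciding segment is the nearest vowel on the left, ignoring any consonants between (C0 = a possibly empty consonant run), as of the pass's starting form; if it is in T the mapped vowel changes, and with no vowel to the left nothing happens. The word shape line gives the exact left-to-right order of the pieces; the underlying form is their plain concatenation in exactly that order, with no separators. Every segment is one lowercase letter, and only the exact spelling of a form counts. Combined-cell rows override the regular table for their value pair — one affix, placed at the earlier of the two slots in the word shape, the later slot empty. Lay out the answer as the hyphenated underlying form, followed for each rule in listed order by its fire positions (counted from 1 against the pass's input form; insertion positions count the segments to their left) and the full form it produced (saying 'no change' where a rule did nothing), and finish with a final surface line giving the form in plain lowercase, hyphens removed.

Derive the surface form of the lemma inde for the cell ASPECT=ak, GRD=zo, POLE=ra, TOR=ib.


underlying: inde-do-san-ifi-la
1. e -> o, i -> u / B C0 _: fires at position(s) 10: indedosanufila
surface: indedosanufila


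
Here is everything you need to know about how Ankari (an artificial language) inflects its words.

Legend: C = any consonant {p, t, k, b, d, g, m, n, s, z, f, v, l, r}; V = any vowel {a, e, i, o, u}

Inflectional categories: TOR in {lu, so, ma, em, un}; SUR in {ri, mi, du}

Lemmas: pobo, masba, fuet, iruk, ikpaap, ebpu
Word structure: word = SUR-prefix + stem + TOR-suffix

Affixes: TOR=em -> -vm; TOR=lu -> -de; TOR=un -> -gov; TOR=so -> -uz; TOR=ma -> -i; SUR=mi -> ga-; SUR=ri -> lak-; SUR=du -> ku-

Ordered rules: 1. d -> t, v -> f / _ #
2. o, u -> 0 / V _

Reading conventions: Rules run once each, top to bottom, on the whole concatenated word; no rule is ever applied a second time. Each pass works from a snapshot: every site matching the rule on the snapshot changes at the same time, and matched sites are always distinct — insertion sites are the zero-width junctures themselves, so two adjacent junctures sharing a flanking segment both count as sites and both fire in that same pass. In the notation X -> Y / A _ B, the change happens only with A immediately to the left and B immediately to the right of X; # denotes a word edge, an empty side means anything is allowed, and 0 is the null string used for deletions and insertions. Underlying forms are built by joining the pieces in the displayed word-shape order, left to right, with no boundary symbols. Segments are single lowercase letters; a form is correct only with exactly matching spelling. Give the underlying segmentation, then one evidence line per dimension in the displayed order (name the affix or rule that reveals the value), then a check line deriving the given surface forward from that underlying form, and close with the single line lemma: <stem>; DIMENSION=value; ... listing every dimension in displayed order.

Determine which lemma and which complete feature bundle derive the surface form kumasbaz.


underlying: ku-masba-uz
TOR=so - signalled by the affix -uz
SUR=du - signalled by the affix ku-
check: kumasbauz -> kumasbauz -> kumasbaz
lemma: masba; TOR=so; SUR=du


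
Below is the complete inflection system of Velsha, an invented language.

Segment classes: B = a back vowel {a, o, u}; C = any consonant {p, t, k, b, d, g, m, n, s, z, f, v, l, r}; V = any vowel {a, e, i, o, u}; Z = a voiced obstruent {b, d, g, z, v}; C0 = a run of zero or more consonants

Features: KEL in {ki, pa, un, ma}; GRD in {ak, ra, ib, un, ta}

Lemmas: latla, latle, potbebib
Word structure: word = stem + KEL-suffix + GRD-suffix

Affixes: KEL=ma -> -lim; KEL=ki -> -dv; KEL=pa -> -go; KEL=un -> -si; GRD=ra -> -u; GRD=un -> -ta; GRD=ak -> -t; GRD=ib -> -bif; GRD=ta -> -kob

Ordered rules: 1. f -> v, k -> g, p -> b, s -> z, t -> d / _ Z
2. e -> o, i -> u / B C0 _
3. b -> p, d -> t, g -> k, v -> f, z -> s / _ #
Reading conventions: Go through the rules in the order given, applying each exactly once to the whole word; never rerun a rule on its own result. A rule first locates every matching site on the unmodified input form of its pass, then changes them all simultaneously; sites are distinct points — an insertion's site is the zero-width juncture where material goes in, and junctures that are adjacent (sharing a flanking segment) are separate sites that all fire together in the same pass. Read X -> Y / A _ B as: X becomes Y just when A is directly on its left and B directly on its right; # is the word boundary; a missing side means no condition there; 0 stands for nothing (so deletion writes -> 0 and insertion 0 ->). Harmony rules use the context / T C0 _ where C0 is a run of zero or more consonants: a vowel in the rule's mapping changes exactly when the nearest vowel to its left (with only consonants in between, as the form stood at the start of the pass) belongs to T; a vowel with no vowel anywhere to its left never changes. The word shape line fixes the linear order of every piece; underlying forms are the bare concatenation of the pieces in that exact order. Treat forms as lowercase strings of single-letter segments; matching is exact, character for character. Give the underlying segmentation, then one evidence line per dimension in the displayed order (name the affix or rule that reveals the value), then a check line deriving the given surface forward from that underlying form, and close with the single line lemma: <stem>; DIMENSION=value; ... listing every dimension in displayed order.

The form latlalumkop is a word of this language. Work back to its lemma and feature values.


underlying: latla-lim-kob
KEL=ma - signalled by the affix -lim
GRD=ta - signalled by the affix -kob
check: latlalimkob -> latlalimkob -> latlalumkob -> latlalumkop
lemma: latla; KEL=ma; GRD=ta


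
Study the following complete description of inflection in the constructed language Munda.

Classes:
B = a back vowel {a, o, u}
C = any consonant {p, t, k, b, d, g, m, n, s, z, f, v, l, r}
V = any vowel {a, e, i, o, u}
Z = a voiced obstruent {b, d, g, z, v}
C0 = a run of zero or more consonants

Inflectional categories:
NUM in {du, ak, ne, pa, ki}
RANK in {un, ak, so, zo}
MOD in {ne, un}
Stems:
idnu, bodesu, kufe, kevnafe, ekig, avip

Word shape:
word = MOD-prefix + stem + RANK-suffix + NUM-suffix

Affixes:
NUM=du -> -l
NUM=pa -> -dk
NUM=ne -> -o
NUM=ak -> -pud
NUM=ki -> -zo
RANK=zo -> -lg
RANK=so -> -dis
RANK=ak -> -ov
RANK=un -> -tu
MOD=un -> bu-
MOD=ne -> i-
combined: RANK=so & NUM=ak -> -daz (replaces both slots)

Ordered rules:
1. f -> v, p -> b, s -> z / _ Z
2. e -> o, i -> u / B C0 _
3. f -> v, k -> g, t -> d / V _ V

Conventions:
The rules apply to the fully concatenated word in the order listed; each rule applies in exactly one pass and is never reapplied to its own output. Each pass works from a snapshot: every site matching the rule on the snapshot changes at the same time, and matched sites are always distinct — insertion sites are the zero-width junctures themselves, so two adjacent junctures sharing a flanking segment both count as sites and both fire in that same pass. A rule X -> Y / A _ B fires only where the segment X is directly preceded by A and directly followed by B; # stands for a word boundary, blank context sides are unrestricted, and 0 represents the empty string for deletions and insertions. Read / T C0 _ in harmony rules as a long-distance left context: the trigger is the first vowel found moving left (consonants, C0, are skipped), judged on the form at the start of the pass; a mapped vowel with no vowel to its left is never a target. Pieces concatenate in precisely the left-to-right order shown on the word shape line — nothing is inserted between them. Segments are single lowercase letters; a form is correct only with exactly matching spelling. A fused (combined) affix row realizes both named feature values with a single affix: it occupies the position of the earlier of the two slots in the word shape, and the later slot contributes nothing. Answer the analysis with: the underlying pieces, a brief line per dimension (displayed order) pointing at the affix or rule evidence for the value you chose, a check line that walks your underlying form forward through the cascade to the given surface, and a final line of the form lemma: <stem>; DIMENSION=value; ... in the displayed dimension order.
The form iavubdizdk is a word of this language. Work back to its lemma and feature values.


underlying: i-avip-dis-dk
NUM=pa - signalled by the affix -dk
RANK=so - signalled by the affix -dis
MOD=ne - signalled by the affix i-
check: iavipdisdk -> iavibdizdk -> iavubdizdk -> iavubdizdk
lemma: avip; NUM=pa; RANK=so; MOD=ne
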